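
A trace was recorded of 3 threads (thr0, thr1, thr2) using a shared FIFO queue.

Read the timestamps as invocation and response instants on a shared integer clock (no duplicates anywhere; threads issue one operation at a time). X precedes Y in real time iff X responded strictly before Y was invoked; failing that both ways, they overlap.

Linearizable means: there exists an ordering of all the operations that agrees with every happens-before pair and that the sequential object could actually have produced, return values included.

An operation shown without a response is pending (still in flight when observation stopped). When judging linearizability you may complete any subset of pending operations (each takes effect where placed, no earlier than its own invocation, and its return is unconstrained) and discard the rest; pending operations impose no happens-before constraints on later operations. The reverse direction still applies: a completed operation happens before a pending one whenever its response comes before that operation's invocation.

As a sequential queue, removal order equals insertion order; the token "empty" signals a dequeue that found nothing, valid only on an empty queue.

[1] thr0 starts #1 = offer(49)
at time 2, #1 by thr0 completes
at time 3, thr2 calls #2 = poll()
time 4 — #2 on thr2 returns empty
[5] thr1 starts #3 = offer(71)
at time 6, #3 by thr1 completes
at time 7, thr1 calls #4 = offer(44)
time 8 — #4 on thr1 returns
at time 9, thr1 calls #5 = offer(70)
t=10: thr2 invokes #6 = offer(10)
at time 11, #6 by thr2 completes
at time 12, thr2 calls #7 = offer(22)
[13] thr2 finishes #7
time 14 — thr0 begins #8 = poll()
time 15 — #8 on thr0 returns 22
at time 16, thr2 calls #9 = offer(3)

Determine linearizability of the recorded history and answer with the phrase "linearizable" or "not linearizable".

not linearizable

events 1..3 are fine; event 4 — the response of #2 at time 4 — makes the prefix non-linearizable
exactly one order of the 2 completed ops respects real time; the FIFO queue replay fails
one such order, #1, #2, breaks at step 2 where #2 poll() → empty is illegal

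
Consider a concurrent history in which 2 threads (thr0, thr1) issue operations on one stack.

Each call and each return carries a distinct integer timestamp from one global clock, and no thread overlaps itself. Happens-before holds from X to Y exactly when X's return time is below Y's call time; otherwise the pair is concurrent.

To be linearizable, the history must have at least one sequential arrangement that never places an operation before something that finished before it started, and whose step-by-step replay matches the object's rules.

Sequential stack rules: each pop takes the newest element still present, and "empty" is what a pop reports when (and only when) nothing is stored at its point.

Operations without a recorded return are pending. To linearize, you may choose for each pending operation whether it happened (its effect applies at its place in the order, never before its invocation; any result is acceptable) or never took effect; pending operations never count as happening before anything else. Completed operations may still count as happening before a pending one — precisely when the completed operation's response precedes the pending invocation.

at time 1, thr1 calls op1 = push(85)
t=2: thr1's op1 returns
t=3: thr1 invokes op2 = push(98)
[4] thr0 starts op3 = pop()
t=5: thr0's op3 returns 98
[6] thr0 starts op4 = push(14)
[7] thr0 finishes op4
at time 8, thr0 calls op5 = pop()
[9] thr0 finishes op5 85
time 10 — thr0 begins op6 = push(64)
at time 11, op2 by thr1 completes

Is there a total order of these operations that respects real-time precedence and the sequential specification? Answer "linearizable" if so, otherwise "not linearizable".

already the first 9 events (up to op5's response at time 9) admit no linearization; the first 8 still do
exactly one order of the 4 completed ops respects real time; the stack replay fails
no escape via the 1 pending operation (op2): every completion choice fails
take op1, op3, op4, op5 (pending dropped): step 2 already fails, because op3 pop() → 98 cannot occur there

not linearizable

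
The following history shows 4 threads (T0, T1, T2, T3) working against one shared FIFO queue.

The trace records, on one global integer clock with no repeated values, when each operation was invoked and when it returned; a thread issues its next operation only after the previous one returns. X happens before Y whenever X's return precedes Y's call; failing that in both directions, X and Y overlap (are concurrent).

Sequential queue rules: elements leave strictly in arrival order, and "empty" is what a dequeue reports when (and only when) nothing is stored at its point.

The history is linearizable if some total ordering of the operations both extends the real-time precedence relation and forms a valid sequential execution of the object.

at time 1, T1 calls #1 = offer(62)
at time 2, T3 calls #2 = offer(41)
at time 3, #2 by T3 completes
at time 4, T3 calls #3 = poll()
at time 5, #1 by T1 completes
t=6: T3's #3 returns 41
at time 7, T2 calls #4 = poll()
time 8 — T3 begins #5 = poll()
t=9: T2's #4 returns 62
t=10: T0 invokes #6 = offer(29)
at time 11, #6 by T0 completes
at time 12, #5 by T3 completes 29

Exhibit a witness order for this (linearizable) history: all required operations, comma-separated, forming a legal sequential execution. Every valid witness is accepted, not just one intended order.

step 1: #2 offer(41) — queue <41>
step 2: #1 offer(62) — queue <41,62>
step 3: #3 poll() → 41 — queue <62>
step 4: #4 poll() → 62 — queue <>
step 5: #6 offer(29) — queue <29>
step 6: #5 poll() → 29 — queue <>

#2, #1, #3, #4, #6, #5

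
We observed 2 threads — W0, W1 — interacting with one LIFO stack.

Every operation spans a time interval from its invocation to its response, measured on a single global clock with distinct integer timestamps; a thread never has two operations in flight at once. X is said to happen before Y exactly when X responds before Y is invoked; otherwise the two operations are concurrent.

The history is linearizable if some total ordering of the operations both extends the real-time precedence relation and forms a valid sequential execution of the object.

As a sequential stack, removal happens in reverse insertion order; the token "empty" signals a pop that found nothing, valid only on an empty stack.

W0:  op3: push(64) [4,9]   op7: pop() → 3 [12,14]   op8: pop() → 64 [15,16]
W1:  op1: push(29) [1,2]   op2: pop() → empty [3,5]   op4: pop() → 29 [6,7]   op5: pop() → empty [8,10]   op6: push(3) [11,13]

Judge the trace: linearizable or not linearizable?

not linearizable

prefix check: 1..4 passes, 1..5 fails once op2's time-5 response joins
one real-time candidate order over the 2 completed operations — the LIFO stack replay rejects it
completion choices over the 1 pending operation (op3) were checked; none helps
for example op1, op2 (pending dropped) fails at step 2: op2 pop() → empty is not legal there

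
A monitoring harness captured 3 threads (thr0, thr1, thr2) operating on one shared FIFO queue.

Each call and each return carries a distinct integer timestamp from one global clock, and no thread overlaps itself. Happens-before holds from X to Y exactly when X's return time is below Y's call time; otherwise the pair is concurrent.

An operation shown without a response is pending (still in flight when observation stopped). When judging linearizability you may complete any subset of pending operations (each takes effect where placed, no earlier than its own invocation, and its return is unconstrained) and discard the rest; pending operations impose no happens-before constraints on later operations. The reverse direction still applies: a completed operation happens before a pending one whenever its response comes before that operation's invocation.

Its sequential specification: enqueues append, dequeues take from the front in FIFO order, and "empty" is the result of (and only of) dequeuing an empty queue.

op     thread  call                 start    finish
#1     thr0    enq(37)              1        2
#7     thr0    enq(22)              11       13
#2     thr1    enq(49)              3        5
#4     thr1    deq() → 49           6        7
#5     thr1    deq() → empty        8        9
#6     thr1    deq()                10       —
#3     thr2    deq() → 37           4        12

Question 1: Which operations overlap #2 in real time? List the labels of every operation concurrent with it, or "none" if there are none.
Answer: #3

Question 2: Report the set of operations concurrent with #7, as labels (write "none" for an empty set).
Answer: #3, #6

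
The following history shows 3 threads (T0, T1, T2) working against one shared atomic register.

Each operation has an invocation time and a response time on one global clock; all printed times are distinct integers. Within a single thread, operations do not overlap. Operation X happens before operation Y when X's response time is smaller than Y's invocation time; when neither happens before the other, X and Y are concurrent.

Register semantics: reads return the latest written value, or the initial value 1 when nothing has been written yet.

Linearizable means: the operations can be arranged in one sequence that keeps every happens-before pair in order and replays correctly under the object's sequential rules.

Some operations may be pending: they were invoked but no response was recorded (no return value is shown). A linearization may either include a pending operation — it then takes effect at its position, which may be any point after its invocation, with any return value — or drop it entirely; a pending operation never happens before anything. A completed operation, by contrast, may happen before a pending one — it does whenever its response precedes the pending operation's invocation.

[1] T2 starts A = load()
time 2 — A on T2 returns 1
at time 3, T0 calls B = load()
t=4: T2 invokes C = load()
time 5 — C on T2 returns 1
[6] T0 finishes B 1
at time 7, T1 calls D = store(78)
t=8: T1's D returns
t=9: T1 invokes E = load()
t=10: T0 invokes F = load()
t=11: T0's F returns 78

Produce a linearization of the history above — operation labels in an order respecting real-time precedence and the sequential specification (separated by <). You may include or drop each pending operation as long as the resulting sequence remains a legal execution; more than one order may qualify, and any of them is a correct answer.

A < B < C < D < E < F

after step 1 (A load() → 1): value 1
after step 2 (B load() → 1): value 1
after step 3 (C load() → 1): value 1
after step 4 (D store(78)): value 78
after step 5 (E load() (pending, included)): value 78
after step 6 (F load() → 78): value 78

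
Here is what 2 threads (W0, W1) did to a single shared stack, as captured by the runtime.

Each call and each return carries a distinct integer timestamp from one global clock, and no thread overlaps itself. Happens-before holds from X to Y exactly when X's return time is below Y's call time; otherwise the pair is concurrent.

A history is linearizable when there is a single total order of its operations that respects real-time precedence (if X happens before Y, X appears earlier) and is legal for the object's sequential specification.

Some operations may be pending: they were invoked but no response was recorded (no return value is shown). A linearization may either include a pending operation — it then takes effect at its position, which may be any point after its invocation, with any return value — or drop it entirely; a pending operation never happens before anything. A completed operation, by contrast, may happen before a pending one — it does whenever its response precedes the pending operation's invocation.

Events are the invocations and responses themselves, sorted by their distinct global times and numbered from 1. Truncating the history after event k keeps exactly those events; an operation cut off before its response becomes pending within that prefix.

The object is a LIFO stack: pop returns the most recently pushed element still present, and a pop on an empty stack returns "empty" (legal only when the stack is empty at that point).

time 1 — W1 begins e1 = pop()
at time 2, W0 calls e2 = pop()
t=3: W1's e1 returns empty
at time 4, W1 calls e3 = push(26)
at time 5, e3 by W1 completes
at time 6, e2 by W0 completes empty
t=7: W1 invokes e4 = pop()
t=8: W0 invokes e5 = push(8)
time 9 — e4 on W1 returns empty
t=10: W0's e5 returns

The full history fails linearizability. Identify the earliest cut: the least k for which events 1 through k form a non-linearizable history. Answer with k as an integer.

events 1..8 are still linearizable — one witness is e1, e2, e3:
step 1: e1 pop() → empty — stack <>
step 2: e2 pop() → empty — stack <>
step 3: e3 push(26) — stack <26>
event 9 — e4's response, time 9 — after it, nothing linearizes
no escape via the 1 pending operation (e5): every completion choice fails
take e1, e2, e3, e4 (pending dropped): step 4 already fails, because e4 pop() → empty cannot occur there
take e1, e3, e2, e4 (pending dropped): step 3 already fails, because e2 pop() → empty cannot occur there

9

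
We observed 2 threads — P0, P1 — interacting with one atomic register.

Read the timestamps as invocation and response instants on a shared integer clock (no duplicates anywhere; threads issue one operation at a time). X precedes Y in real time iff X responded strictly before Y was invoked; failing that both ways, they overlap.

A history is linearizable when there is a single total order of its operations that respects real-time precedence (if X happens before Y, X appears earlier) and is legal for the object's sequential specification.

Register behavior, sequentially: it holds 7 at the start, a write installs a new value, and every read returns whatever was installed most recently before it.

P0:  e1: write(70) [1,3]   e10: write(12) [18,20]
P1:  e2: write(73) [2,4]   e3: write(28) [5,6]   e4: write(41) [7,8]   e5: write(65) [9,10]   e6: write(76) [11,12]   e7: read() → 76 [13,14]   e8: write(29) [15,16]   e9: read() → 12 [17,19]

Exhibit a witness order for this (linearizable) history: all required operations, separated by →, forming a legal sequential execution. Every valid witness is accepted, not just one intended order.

step 1: e1 write(70) — value 70
step 2: e2 write(73) — value 73
step 3: e3 write(28) — value 28
step 4: e4 write(41) — value 41
step 5: e5 write(65) — value 65
step 6: e6 write(76) — value 76
step 7: e7 read() → 76 — value 76
step 8: e8 write(29) — value 29
step 9: e10 write(12) — value 12
step 10: e9 read() → 12 — value 12

e1 → e2 → e3 → e4 → e5 → e6 → e7 → e8 → e10 → e9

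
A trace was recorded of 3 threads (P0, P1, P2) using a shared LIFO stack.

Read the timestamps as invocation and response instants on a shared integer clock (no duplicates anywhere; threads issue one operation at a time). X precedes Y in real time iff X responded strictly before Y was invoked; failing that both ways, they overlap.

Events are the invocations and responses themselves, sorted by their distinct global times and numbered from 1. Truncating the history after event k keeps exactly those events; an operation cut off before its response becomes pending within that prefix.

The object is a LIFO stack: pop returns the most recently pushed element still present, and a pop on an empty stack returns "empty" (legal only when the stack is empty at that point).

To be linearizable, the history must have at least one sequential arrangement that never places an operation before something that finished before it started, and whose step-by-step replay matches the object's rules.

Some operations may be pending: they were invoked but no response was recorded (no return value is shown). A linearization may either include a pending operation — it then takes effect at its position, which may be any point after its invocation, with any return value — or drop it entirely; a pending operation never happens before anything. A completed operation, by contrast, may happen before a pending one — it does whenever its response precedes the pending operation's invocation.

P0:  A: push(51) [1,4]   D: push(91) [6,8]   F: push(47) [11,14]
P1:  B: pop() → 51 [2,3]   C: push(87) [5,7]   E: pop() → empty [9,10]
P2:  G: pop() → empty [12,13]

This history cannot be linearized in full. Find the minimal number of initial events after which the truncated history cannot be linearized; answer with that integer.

10

a valid linearization of events 1..9 exists, for instance A, B, C, D:
1. A push(51), leaving stack <51>
2. B pop() → 51, leaving stack <>
3. C push(87), leaving stack <87>
4. D push(91), leaving stack <87,91>
at event 10 (E's time-10 response) nothing linearizes any more
sample order A, B, C, D, E stalls at step 5 — E pop() → empty has no legal effect
sample order A, B, D, C, E stalls at step 5 — E pop() → empty has no legal effect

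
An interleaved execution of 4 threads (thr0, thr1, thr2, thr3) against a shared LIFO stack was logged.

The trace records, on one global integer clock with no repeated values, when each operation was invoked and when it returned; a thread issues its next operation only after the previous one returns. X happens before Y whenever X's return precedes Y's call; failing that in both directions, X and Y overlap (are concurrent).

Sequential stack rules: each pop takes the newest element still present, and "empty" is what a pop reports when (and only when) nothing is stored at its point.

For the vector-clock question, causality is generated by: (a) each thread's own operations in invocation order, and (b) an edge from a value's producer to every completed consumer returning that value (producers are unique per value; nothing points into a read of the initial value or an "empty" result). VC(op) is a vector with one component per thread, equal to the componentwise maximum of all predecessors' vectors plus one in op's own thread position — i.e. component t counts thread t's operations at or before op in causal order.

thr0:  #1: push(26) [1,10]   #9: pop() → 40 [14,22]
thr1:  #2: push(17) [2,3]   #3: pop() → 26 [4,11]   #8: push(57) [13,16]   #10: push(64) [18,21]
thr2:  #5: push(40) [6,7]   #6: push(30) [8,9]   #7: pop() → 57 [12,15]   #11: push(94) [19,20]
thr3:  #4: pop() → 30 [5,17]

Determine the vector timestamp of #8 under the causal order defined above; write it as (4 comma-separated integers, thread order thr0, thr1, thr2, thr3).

invoked at 6, #5 has no predecessors; its own thr2 bump gives (0, 0, 1, 0)
invoked at 2, #2 has no predecessors; its own thr1 bump gives (0, 1, 0, 0)
invoked at 1, #1 has no predecessors; its own thr0 bump gives (1, 0, 0, 0)
VC(#6, invoked at 8): max of VC(#5)=(0, 0, 1, 0), then +1 on thread thr2 → (0, 0, 2, 0)
VC(#4, invoked at 5): max of VC(#6)=(0, 0, 2, 0), then +1 on thread thr3 → (0, 0, 2, 1)
VC(#3, invoked at 4): max of VC(#1)=(1, 0, 0, 0), VC(#2)=(0, 1, 0, 0), then +1 on thread thr1 → (1, 2, 0, 0)
VC(#9, invoked at 14): max of VC(#1)=(1, 0, 0, 0), VC(#5)=(0, 0, 1, 0), then +1 on thread thr0 → (2, 0, 1, 0)
VC(#8, invoked at 13): max of VC(#3)=(1, 2, 0, 0), then +1 on thread thr1 → (1, 3, 0, 0)
VC(#10, invoked at 18): max of VC(#8)=(1, 3, 0, 0), then +1 on thread thr1 → (1, 4, 0, 0)
VC(#7, invoked at 12): max of VC(#6)=(0, 0, 2, 0), VC(#8)=(1, 3, 0, 0), then +1 on thread thr2 → (1, 3, 3, 0)
VC(#11, invoked at 19): max of VC(#7)=(1, 3, 3, 0), then +1 on thread thr2 → (1, 3, 4, 0)
target: VC(#8) = (1, 3, 0, 0)

(1, 3, 0, 0)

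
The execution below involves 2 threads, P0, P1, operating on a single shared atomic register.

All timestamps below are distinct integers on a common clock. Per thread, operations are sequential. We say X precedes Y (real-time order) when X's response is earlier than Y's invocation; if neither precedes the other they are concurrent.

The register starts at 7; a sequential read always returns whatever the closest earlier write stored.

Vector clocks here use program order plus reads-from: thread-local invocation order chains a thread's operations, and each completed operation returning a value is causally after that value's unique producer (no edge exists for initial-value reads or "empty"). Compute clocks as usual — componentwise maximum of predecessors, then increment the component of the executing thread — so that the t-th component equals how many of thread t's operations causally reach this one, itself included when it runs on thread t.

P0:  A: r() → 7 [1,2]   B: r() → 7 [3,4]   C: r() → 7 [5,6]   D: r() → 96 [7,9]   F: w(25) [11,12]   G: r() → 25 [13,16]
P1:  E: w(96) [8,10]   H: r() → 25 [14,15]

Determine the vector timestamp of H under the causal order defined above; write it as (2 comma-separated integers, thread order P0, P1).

(5, 2)

VC(E, invoked at 8): no causal predecessors; +1 on P1 → (0, 1)
VC(A, invoked at 1): no causal predecessors; +1 on P0 → (1, 0)
B, invoked 3, takes VC(A)=(1, 0) under max, adds 1 for P0 → (2, 0)
C, invoked 5, takes VC(B)=(2, 0) under max, adds 1 for P0 → (3, 0)
D, invoked 7, takes VC(C)=(3, 0), VC(E)=(0, 1) under max, adds 1 for P0 → (4, 1)
F, invoked 11, takes VC(D)=(4, 1) under max, adds 1 for P0 → (5, 1)
H, invoked 14, takes VC(E)=(0, 1), VC(F)=(5, 1) under max, adds 1 for P1 → (5, 2)
G, invoked 13, takes VC(F)=(5, 1) under max, adds 1 for P0 → (6, 1)
target: VC(H) = (5, 2)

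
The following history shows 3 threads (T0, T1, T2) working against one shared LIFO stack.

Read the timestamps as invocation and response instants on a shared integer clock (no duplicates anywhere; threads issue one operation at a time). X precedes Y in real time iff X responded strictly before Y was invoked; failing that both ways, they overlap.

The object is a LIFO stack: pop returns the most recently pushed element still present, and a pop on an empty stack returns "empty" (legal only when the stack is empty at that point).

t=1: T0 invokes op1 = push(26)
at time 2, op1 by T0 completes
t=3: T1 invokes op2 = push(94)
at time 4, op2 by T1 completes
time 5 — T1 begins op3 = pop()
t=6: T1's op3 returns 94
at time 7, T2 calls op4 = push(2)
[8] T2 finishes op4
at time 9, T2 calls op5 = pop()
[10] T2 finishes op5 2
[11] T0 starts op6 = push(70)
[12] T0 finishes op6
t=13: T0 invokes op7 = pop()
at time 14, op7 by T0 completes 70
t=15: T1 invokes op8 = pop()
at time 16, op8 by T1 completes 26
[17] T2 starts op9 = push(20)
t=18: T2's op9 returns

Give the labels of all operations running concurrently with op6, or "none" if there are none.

none

op6 spans [11,12]: anything still running between times 11 and 12 counts as concurrent
op1 [1,2]: before
op2 [3,4]: before
op3 [5,6]: before
op4 [7,8]: before
op5 [9,10]: before
op7 [13,14]: after
op8 [15,16]: after
op9 [17,18]: after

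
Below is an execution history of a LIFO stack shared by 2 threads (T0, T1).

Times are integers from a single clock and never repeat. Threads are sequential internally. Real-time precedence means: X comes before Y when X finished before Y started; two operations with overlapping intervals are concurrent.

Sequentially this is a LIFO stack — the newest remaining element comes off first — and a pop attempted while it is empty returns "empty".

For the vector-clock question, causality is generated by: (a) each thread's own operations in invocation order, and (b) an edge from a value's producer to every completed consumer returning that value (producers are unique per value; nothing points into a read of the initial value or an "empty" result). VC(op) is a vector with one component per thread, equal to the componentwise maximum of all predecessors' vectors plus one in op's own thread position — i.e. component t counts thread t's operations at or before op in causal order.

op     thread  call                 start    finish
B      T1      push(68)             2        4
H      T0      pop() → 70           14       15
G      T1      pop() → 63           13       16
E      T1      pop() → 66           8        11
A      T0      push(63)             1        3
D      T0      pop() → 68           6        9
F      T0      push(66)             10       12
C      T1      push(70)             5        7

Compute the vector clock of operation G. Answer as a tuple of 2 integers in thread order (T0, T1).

(3, 4)

invoked at 2, B has no predecessors; its own T1 bump gives (0, 1)
invoked at 1, A has no predecessors; its own T0 bump gives (1, 0)
C, invoked 5, takes VC(B)=(0, 1) under max, adds 1 for T1 → (0, 2)
D, invoked 6, takes VC(A)=(1, 0), VC(B)=(0, 1) under max, adds 1 for T0 → (2, 1)
F, invoked 10, takes VC(D)=(2, 1) under max, adds 1 for T0 → (3, 1)
E, invoked 8, takes VC(C)=(0, 2), VC(F)=(3, 1) under max, adds 1 for T1 → (3, 3)
H, invoked 14, takes VC(C)=(0, 2), VC(F)=(3, 1) under max, adds 1 for T0 → (4, 2)
G, invoked 13, takes VC(A)=(1, 0), VC(E)=(3, 3) under max, adds 1 for T1 → (3, 4)
target: VC(G) = (3, 4)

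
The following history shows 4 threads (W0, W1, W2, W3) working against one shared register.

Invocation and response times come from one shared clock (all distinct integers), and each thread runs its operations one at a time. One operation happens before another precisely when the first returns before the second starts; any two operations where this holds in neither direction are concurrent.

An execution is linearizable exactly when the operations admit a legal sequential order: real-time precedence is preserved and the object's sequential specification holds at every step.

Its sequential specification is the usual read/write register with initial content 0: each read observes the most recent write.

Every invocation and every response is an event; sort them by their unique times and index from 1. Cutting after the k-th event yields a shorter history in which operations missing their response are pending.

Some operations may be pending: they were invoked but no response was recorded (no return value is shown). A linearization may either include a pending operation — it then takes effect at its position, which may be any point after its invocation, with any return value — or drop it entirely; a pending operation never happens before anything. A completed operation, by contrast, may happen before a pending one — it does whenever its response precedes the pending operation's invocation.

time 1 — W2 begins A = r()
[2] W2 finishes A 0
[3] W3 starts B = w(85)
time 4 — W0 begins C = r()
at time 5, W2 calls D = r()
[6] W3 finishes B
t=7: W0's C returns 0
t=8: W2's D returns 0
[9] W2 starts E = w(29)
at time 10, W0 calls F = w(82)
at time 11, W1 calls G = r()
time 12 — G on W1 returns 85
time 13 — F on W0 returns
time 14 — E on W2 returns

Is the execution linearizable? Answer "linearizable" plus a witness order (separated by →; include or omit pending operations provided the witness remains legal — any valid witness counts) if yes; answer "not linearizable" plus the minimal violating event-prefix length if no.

step 1: A r() → 0 — value 0
step 2: C r() → 0 — value 0
step 3: D r() → 0 — value 0
step 4: B w(85) — value 85
step 5: G r() → 85 — value 85
step 6: E w(29) — value 29
step 7: F w(82) — value 82

linearizable — witness: A → C → D → B → G → E → F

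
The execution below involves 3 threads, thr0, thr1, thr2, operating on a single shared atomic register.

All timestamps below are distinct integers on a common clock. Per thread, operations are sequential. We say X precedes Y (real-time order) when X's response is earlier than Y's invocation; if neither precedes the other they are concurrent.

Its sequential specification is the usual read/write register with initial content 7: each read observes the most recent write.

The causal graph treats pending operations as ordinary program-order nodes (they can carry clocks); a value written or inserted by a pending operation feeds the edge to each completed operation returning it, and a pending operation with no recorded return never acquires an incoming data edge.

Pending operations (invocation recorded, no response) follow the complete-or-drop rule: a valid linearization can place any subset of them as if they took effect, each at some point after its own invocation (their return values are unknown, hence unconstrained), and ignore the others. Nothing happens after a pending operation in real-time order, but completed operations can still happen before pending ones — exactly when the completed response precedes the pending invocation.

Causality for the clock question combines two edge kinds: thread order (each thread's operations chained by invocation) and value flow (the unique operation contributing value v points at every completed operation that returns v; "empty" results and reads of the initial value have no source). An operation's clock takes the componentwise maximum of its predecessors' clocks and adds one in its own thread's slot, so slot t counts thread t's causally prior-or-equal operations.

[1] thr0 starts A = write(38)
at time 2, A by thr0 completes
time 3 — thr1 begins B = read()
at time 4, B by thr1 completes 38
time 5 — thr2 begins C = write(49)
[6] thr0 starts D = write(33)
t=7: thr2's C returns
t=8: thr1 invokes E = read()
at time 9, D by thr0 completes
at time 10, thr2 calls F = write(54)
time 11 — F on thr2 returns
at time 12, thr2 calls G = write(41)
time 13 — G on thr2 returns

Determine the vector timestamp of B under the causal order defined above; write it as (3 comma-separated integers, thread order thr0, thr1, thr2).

(1, 1, 0)

VC(C, invoked at 5): no causal predecessors; +1 on thr2 → (0, 0, 1)
VC(A, invoked at 1): no causal predecessors; +1 on thr0 → (1, 0, 0)
F, invoked 10, takes VC(C)=(0, 0, 1) under max, adds 1 for thr2 → (0, 0, 2)
B, invoked 3, takes VC(A)=(1, 0, 0) under max, adds 1 for thr1 → (1, 1, 0)
D, invoked 6, takes VC(A)=(1, 0, 0) under max, adds 1 for thr0 → (2, 0, 0)
G, invoked 12, takes VC(F)=(0, 0, 2) under max, adds 1 for thr2 → (0, 0, 3)
E, invoked 8, takes VC(B)=(1, 1, 0) under max, adds 1 for thr1 → (1, 2, 0)
target: VC(B) = (1, 1, 0)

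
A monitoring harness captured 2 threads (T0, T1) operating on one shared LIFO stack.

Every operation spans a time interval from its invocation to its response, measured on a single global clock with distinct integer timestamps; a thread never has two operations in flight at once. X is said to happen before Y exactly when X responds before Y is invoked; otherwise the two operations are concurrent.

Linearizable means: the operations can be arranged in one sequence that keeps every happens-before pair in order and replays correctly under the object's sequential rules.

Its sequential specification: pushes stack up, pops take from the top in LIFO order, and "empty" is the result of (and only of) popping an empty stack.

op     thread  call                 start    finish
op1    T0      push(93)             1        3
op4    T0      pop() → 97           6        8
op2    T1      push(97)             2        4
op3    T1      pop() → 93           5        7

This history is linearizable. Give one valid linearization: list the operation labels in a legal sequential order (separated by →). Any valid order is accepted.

op1 → op2 → op4 → op3

1. op1 push(93), leaving stack <93>
2. op2 push(97), leaving stack <93,97>
3. op4 pop() → 97, leaving stack <93>
4. op3 pop() → 93, leaving stack <>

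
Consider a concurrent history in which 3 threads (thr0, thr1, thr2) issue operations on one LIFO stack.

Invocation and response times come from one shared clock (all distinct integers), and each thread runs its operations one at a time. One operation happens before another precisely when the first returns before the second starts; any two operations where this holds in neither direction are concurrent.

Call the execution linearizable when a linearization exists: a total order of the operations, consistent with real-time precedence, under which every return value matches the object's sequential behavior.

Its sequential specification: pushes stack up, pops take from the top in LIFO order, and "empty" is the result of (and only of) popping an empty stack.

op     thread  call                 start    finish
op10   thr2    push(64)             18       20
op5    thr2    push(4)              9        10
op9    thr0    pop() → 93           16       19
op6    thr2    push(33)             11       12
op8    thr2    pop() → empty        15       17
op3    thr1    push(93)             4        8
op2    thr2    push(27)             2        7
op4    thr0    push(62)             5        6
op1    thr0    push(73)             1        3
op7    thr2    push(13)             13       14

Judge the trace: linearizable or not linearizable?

through event 16 a valid linearization exists; event 17 (op8 responding at time 17) ends that
no legal order exists: 8 real-time-consistent candidates over 8 completed LIFO stack operations, all rejected
no completion choice of the 1 pending operation (op9) rescues it — every subset was tried
take op1, op2, op3, op4, op5, op6, op7, op8 (pending dropped): step 8 already fails, because op8 pop() → empty cannot occur there
take op1, op2, op4, op3, op5, op6, op7, op8 (pending dropped): step 8 already fails, because op8 pop() → empty cannot occur there

not linearizable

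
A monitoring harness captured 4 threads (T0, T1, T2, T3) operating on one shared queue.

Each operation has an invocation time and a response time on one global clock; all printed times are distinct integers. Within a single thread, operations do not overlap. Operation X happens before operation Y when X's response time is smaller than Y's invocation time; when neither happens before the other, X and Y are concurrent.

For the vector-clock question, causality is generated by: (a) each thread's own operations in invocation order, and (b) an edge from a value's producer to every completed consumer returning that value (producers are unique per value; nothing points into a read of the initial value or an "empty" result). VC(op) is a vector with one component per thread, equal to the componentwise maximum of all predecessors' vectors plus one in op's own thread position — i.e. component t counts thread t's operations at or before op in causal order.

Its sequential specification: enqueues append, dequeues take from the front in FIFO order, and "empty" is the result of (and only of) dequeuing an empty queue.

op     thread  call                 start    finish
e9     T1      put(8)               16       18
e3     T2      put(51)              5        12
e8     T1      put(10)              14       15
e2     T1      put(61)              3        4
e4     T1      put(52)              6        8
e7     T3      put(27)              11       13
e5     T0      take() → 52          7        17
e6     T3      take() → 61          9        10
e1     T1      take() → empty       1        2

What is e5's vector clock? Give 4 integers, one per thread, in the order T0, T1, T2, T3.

(1, 3, 0, 0)

VC(e3, invoked at 5): no causal predecessors; +1 on T2 → (0, 0, 1, 0)
VC(e1, invoked at 1): no causal predecessors; +1 on T1 → (0, 1, 0, 0)
invoked at 3, e2 merges VC(e1)=(0, 1, 0, 0) and bumps T1's slot → (0, 2, 0, 0)
invoked at 9, e6 merges VC(e2)=(0, 2, 0, 0) and bumps T3's slot → (0, 2, 0, 1)
invoked at 6, e4 merges VC(e2)=(0, 2, 0, 0) and bumps T1's slot → (0, 3, 0, 0)
invoked at 11, e7 merges VC(e6)=(0, 2, 0, 1) and bumps T3's slot → (0, 2, 0, 2)
invoked at 14, e8 merges VC(e4)=(0, 3, 0, 0) and bumps T1's slot → (0, 4, 0, 0)
invoked at 7, e5 merges VC(e4)=(0, 3, 0, 0) and bumps T0's slot → (1, 3, 0, 0)
invoked at 16, e9 merges VC(e8)=(0, 4, 0, 0) and bumps T1's slot → (0, 5, 0, 0)
target: VC(e5) = (1, 3, 0, 0)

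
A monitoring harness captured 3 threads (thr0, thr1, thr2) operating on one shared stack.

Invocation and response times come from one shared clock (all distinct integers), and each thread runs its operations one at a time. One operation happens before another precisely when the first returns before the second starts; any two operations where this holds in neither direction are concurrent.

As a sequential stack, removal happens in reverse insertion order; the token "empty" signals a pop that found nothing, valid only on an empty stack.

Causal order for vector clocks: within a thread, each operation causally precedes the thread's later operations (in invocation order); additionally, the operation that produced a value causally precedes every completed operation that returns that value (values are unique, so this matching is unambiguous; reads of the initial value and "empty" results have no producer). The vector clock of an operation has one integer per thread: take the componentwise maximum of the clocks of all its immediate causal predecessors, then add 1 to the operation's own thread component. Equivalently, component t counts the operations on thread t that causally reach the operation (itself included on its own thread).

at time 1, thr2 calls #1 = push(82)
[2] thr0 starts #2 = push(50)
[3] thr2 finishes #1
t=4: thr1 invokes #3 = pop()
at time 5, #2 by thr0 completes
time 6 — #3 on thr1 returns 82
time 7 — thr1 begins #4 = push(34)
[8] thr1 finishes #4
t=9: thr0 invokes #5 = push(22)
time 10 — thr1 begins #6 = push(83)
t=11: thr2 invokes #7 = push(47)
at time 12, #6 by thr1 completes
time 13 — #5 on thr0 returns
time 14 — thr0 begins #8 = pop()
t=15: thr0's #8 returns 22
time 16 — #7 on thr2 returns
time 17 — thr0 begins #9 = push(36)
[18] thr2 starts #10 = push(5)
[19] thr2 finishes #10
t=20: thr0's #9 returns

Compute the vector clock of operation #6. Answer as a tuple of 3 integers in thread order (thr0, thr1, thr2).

(0, 3, 1)

#1, invoked 1, has no incoming edges; only thr2's bump applies → (0, 0, 1)
#2, invoked 2, has no incoming edges; only thr0's bump applies → (1, 0, 0)
invoked at 11, #7 merges VC(#1)=(0, 0, 1) and bumps thr2's slot → (0, 0, 2)
invoked at 4, #3 merges VC(#1)=(0, 0, 1) and bumps thr1's slot → (0, 1, 1)
invoked at 9, #5 merges VC(#2)=(1, 0, 0) and bumps thr0's slot → (2, 0, 0)
invoked at 18, #10 merges VC(#7)=(0, 0, 2) and bumps thr2's slot → (0, 0, 3)
invoked at 7, #4 merges VC(#3)=(0, 1, 1) and bumps thr1's slot → (0, 2, 1)
invoked at 14, #8 merges VC(#5)=(2, 0, 0) and bumps thr0's slot → (3, 0, 0)
invoked at 10, #6 merges VC(#4)=(0, 2, 1) and bumps thr1's slot → (0, 3, 1)
invoked at 17, #9 merges VC(#8)=(3, 0, 0) and bumps thr0's slot → (4, 0, 0)
target: VC(#6) = (0, 3, 1)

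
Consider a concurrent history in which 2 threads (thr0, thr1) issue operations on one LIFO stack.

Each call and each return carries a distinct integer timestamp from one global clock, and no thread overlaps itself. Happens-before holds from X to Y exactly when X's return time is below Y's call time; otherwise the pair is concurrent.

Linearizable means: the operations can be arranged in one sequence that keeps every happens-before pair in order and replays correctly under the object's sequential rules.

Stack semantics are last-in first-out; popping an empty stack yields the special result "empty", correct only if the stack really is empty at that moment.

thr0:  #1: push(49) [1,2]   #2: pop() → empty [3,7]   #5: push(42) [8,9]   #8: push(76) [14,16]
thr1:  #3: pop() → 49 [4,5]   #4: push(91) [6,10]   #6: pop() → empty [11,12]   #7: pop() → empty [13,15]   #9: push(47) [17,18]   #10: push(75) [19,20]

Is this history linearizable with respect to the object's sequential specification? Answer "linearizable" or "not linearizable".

not linearizable

the violation lands at event 12, #6's response at time 12: events 1..11 linearize, events 1..12 do not
checked exhaustively: 5 real-time-consistent orders of 6 completed operations, zero legal LIFO stack replays
e.g. #1, #2, #3, #4, #5, #6: illegal at step 2, since #2 pop() → empty cannot apply there
e.g. #1, #2, #3, #5, #4, #6: illegal at step 2, since #2 pop() → empty cannot apply there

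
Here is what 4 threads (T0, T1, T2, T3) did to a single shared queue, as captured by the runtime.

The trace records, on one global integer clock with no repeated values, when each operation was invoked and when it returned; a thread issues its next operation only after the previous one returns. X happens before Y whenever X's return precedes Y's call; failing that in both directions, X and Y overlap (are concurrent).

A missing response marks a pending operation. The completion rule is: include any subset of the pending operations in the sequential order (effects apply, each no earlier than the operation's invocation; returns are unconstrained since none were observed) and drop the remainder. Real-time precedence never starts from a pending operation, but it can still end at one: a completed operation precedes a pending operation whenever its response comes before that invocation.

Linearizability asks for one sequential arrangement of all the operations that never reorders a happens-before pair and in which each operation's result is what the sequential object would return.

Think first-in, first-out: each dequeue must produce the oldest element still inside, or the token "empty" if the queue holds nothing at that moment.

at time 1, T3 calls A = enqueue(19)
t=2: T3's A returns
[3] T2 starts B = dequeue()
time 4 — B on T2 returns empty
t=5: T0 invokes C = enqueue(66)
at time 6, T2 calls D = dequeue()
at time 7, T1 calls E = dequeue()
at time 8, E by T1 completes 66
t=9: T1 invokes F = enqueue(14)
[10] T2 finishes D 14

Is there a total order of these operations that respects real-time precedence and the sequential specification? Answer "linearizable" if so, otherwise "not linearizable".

already the first 4 events (up to B's response at time 4) admit no linearization; the first 3 still do
exhaustive check: the 2 completed queue ops admit one real-time order; illegal
e.g. A, B: illegal at step 2, since B dequeue() → empty cannot apply there

not linearizable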